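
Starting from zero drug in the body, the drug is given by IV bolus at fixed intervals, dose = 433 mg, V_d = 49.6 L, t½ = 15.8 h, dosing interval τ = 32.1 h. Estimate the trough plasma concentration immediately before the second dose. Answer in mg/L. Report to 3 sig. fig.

C₀ per dose = Dose / Vd = 433 / 49.6 = 8.730 mg/L
k = ln2 / t½ = 0.693147 / 15.8 = 0.04387 h⁻¹
Fraction remaining after one interval: r = e^(−kτ) = e^(−0.04387 × 32.1) = 0.2446
Before dose 2, 1 dose has been given (aged 1τ).
C_trough = C₀ × r = 8.730 × 0.2446 = 2.135 mg/L

2.14 mg/L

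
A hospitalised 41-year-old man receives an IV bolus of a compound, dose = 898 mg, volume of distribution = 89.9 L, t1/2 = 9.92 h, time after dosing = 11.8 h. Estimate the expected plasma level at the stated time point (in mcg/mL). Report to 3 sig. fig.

C₀ = Dose / Vd = 898.0 / 89.9 = 9.989 mg/L
k = ln2 / t½ = 0.693147 / 9.92 = 0.06987 h⁻¹
C = C₀ · e^(−k·t) = 9.989 × e^(−0.06987 × 11.8)
  = 9.989 × 0.4385 = 4.380 mg/L
(4.380 mg/L = 4.380 mcg/mL)

4.38 mcg/mL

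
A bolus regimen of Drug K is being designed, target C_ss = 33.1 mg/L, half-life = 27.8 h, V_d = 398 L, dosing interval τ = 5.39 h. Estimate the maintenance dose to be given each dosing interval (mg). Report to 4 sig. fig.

k = ln2 / t½ = 0.693147 / 27.8 = 0.02493 h⁻¹
CL = k × Vd = 0.02493 × 398 = 9.922 L/h
At steady state, Dose/τ = Css × CL.
Dose = Css × CL × τ = 33.1 × 9.922 × 5.39 = 1770 mg

1770 mg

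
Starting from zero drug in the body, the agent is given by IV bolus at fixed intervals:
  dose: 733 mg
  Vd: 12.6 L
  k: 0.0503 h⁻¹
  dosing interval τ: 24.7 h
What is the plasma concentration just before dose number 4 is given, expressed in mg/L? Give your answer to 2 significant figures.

23 mg/L

C₀ per dose = Dose / Vd = 733 / 12.6 = 58.17 mg/L
Fraction remaining after one interval: r = e^(−kτ) = e^(−0.05030 × 24.7) = 0.2887
Before dose 4, 3 doses have been given (aged 1τ, 2τ, 3τ).
C_trough = C₀ × (r + r² + … + r^3) = C₀ × r(1−r^3)/(1−r)
        = 58.17 × 0.2887 × (1 − 0.02406) / (1 − 0.2887) = 23.04 mg/L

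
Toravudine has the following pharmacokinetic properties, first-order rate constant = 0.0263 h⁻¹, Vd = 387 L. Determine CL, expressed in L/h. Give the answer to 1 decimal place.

10.2 L/h

CL = k × Vd = 0.0263 × 387 = 10.18 L/h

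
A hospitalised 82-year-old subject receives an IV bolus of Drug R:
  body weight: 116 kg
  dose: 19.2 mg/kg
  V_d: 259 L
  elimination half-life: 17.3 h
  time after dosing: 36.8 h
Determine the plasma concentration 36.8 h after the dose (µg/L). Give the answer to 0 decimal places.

1968 µg/L

Total dose = 19.2 × 116 = 2227 mg
C₀ = Dose / Vd = 2227 / 259 = 8.598 mg/L
k = ln2 / t½ = 0.693147 / 17.3 = 0.04007 h⁻¹
C = C₀ · e^(−k·t) = 8.598 × e^(−0.04007 × 36.8)
  = 8.598 × 0.2289 = 1.968 mg/L
Convert: 1.968 mg/L × 1000 = 1968 µg/L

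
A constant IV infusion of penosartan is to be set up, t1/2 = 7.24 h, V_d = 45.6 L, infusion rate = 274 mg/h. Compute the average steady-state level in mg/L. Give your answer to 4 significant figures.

62.76 mg/L

k = ln2 / t½ = 0.693147 / 7.24 = 0.09574 h⁻¹
CL = k × Vd = 0.09574 × 45.6 = 4.366 L/h
At steady state Css = R₀ / CL = 274 / 4.366 = 62.76 mg/L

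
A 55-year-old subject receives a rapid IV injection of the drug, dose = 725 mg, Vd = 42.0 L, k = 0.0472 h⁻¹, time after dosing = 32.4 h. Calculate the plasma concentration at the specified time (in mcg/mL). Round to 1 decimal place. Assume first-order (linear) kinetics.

3.7 mcg/mL

C₀ = Dose / Vd = 725.0 / 42.0 = 17.26 mg/L
C = C₀ · e^(−k·t) = 17.26 × e^(−0.04720 × 32.4)
  = 17.26 × 0.2167 = 3.740 mg/L
(3.740 mg/L = 3.740 mcg/mL)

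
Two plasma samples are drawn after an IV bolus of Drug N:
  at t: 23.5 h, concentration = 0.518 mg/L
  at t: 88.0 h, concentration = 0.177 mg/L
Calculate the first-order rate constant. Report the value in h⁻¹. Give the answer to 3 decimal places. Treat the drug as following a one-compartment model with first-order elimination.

k = ln(C₁/C₂) / (t₂ − t₁) = ln(0.518/0.177) / (88.0 − 23.5)
  = 1.074 / 64.50 = 0.01665 h⁻¹

0.017 h⁻¹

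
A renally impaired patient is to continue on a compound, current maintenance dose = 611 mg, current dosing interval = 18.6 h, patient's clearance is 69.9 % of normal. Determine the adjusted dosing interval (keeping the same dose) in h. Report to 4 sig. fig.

26.61 h

To keep the same average steady-state level, dosing rate must scale with clearance.
CL ratio = 69.9 / 100 = 0.6990
New interval (same dose) = 18.6 / 0.6990 = 26.61 h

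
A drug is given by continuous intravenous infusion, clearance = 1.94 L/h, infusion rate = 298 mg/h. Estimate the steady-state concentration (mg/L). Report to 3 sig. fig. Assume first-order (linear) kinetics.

At steady state Css = R₀ / CL = 298 / 1.940 = 153.6 mg/L

154 mg/L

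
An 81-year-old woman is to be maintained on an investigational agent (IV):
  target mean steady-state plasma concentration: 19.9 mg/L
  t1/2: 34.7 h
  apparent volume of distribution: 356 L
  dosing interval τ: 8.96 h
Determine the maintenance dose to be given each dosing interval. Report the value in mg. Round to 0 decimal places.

k = ln2 / t½ = 0.693147 / 34.7 = 0.01998 h⁻¹
CL = k × Vd = 0.01998 × 356 = 7.113 L/h
At steady state, Dose/τ = Css × CL.
Dose = Css × CL × τ = 19.9 × 7.113 × 8.96 = 1268 mg

1268 mg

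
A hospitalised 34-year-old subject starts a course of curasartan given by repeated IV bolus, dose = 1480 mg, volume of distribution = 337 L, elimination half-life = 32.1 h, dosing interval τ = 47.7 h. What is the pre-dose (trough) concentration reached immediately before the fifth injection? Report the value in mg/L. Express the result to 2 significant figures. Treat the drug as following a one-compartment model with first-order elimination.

2.4 mg/L

C₀ per dose = Dose / Vd = 1480 / 337 = 4.392 mg/L
k = ln2 / t½ = 0.693147 / 32.1 = 0.02159 h⁻¹
Fraction remaining after one interval: r = e^(−kτ) = e^(−0.02159 × 47.7) = 0.3571
Before dose 5, 4 doses have been given (aged 1τ, 2τ, 3τ, 4τ).
C_trough = C₀ × (r + r² + … + r^4) = C₀ × r(1−r^4)/(1−r)
        = 4.392 × 0.3571 × (1 − 0.01626) / (1 − 0.3571) = 2.400 mg/L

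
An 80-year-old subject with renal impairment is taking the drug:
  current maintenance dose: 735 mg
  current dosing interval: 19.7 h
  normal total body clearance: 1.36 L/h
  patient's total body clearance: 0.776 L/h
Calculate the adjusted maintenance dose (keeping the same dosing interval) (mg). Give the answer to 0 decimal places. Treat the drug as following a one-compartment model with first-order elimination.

To keep the same average steady-state level, dosing rate must scale with clearance.
CL ratio = 0.776 / 1.36 = 0.5706
New dose (same interval) = 735 × 0.5706 = 419.4 mg

419 mg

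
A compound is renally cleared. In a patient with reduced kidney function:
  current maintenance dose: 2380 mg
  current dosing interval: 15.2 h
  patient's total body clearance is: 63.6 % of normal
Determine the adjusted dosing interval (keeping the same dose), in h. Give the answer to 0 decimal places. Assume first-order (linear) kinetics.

24 h

To keep the same average steady-state level, dosing rate must scale with clearance.
CL ratio = 63.6 / 100 = 0.6360
New interval (same dose) = 15.2 / 0.6360 = 23.90 h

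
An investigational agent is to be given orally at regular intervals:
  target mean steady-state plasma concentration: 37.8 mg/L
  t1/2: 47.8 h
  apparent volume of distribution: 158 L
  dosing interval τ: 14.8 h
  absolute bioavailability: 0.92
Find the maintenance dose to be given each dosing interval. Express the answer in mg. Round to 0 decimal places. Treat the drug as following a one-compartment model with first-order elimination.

1393 mg

k = ln2 / t½ = 0.693147 / 47.8 = 0.01450 h⁻¹
CL = k × Vd = 0.01450 × 158 = 2.291 L/h
At steady state, F × (Dose/τ) = Css × CL.
Dose = Css × CL × τ / F = 37.8 × 2.291 × 14.8 / 0.92 = 1393 mg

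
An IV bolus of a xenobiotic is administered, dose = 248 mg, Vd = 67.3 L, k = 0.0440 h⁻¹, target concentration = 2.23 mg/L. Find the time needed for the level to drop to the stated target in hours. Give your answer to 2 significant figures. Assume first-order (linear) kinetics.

C₀ = Dose / Vd = 248.0 / 67.3 = 3.685 mg/L
t = ln(C₀ / C) / k = ln(3.685 / 2.23) / 0.04400
  = ln(1.652) / 0.04400 = 0.5020 / 0.04400 = 11.41 h

11 h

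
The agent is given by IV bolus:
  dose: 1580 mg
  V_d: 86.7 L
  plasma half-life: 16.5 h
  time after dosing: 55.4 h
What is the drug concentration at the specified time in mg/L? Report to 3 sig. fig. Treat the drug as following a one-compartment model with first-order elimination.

C₀ = Dose / Vd = 1580 / 86.7 = 18.22 mg/L
k = ln2 / t½ = 0.693147 / 16.5 = 0.04201 h⁻¹
C = C₀ · e^(−k·t) = 18.22 × e^(−0.04201 × 55.4)
  = 18.22 × 0.09755 = 1.777 mg/L

1.78 mg/L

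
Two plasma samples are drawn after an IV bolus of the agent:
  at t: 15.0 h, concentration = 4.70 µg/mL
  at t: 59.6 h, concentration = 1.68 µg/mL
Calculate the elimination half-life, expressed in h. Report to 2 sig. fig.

k = ln(C₁/C₂) / (t₂ − t₁) = ln(4.70/1.68) / (59.6 − 15.0)
  = 1.029 / 44.60 = 0.02307 h⁻¹
t½ = ln2 / k = 0.693147 / 0.02307 = 30.05 h

30 h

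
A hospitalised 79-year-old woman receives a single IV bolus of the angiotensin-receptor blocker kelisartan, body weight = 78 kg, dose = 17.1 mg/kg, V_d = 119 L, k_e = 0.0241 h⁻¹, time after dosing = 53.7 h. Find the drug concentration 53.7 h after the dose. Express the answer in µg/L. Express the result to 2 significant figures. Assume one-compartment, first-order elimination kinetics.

3100 µg/L

Total dose = 17.1 × 78 = 1334 mg
C₀ = Dose / Vd = 1334 / 119 = 11.21 mg/L
C = C₀ · e^(−k·t) = 11.21 × e^(−0.02410 × 53.7)
  = 11.21 × 0.2741 = 3.073 mg/L
Convert: 3.073 mg/L × 1000 = 3073 µg/L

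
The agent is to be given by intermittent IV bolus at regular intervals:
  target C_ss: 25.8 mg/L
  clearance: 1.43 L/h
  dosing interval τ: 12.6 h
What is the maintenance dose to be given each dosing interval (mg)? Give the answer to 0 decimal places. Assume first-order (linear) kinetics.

465 mg

At steady state, Dose/τ = Css × CL.
Dose = Css × CL × τ = 25.8 × 1.430 × 12.6 = 464.9 mg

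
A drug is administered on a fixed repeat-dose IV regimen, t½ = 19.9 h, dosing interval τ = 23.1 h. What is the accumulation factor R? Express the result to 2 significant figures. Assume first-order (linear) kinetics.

k = ln2 / t½ = 0.693147 / 19.9 = 0.03483 h⁻¹
e^(−kτ) = e^(−0.03483 × 23.1) = 0.4473
Accumulation ratio R = 1 / (1 − e^(−kτ)) = 1 / (1 − 0.4473) = 1.809

1.8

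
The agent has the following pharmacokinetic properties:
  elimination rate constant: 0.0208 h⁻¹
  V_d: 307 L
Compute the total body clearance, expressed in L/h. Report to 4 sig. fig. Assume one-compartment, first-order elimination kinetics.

CL = k × Vd = 0.0208 × 307 = 6.386 L/h

6.386 L/h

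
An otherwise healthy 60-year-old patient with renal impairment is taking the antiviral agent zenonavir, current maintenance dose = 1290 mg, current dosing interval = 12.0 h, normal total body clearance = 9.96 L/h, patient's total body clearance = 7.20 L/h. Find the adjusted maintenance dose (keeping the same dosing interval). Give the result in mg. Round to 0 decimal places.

933 mg

To keep the same average steady-state level, dosing rate must scale with clearance.
CL ratio = 7.20 / 9.96 = 0.7229
New dose (same interval) = 1290 × 0.7229 = 932.5 mg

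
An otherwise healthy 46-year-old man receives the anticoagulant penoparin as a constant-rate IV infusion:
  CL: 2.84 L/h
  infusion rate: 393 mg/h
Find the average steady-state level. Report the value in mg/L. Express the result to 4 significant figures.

At steady state Css = R₀ / CL = 393 / 2.840 = 138.4 mg/L

138.4 mg/L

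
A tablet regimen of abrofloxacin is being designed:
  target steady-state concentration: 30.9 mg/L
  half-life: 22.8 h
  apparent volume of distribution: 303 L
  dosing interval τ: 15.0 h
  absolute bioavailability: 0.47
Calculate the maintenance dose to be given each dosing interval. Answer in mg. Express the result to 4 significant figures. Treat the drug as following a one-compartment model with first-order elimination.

k = ln2 / t½ = 0.693147 / 22.8 = 0.03040 h⁻¹
CL = k × Vd = 0.03040 × 303 = 9.211 L/h
At steady state, F × (Dose/τ) = Css × CL.
Dose = Css × CL × τ / F = 30.9 × 9.211 × 15.0 / 0.47 = 9084 mg

9084 mg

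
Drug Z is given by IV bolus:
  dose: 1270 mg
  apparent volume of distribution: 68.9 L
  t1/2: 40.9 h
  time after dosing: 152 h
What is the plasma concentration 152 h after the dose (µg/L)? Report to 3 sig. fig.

1400 µg/L

C₀ = Dose / Vd = 1270 / 68.9 = 18.43 mg/L
k = ln2 / t½ = 0.693147 / 40.9 = 0.01695 h⁻¹
C = C₀ · e^(−k·t) = 18.43 × e^(−0.01695 × 152)
  = 18.43 × 0.07605 = 1.402 mg/L
Convert: 1.402 mg/L × 1000 = 1402 µg/L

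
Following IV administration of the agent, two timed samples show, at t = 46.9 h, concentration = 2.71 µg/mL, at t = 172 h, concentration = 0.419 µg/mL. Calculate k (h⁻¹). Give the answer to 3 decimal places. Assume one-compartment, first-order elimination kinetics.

k = ln(C₁/C₂) / (t₂ − t₁) = ln(2.71/0.419) / (172 − 46.9)
  = 1.867 / 125.1 = 0.01492 h⁻¹

0.015 h⁻¹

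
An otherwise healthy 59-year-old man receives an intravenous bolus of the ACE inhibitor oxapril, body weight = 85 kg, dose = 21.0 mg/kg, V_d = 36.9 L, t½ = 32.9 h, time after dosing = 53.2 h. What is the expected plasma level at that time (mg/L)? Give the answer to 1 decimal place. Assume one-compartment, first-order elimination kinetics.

15.8 mg/L

Total dose = 21.0 × 85 = 1785 mg
C₀ = Dose / Vd = 1785 / 36.9 = 48.37 mg/L
k = ln2 / t½ = 0.693147 / 32.9 = 0.02107 h⁻¹
C = C₀ · e^(−k·t) = 48.37 × e^(−0.02107 × 53.2)
  = 48.37 × 0.3260 = 15.77 mg/L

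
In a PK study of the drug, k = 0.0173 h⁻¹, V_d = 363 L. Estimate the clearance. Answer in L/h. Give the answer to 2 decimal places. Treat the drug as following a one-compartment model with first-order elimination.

CL = k × Vd = 0.0173 × 363 = 6.280 L/h

6.28 L/h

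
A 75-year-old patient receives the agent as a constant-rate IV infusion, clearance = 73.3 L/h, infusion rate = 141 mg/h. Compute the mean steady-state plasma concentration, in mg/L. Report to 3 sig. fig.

1.92 mg/L

At steady state Css = R₀ / CL = 141 / 73.30 = 1.924 mg/L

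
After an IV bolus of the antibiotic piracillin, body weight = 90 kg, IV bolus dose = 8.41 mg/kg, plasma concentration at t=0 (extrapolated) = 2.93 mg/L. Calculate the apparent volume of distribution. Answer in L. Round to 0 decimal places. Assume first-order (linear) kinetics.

Dose = 8.41 × 90 = 756.9 mg
Vd = Dose / C₀ = 756.9 / 2.93 = 258.3 L

258 L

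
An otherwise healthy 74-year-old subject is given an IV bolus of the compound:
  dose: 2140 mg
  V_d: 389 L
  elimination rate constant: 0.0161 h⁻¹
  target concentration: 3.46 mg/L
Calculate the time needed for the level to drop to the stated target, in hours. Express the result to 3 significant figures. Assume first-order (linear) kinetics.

C₀ = Dose / Vd = 2140 / 389 = 5.501 mg/L
t = ln(C₀ / C) / k = ln(5.501 / 3.46) / 0.01610
  = ln(1.590) / 0.01610 = 0.4637 / 0.01610 = 28.80 h

28.8 h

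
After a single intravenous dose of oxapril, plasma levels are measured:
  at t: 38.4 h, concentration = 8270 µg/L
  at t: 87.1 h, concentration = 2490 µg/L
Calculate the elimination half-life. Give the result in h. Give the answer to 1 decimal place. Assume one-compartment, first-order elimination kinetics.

28.1 h

k = ln(C₁/C₂) / (t₂ − t₁) = ln(8270/2490) / (87.1 − 38.4)
  = 1.200 / 48.70 = 0.02464 h⁻¹
t½ = ln2 / k = 0.693147 / 0.02464 = 28.13 h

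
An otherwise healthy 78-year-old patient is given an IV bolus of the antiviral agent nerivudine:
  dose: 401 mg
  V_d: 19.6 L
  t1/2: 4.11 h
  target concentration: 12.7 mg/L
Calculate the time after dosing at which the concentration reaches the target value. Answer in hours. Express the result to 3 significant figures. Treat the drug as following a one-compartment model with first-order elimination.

C₀ = Dose / Vd = 401.0 / 19.6 = 20.46 mg/L
k = ln2 / t½ = 0.693147 / 4.11 = 0.1686 h⁻¹
t = ln(C₀ / C) / k = ln(20.46 / 12.7) / 0.1686
  = ln(1.611) / 0.1686 = 0.4769 / 0.1686 = 2.829 h

2.83 h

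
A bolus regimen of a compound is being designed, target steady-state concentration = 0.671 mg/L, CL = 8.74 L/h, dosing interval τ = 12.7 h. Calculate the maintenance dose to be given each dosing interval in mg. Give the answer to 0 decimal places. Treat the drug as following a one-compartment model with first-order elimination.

74 mg

At steady state, Dose/τ = Css × CL.
Dose = Css × CL × τ = 0.671 × 8.740 × 12.7 = 74.48 mg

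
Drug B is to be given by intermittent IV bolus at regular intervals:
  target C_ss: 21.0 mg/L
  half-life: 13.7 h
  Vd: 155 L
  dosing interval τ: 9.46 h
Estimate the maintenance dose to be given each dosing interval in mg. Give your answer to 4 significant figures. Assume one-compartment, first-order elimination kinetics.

k = ln2 / t½ = 0.693147 / 13.7 = 0.05059 h⁻¹
CL = k × Vd = 0.05059 × 155 = 7.841 L/h
At steady state, Dose/τ = Css × CL.
Dose = Css × CL × τ = 21.0 × 7.841 × 9.46 = 1558 mg

1558 mg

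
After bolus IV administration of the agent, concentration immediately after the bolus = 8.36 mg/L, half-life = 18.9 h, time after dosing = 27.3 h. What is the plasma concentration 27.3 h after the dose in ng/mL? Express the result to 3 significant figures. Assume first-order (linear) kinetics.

3070 ng/mL

k = ln2 / t½ = 0.693147 / 18.9 = 0.03667 h⁻¹
C = C₀ · e^(−k·t) = 8.360 × e^(−0.03667 × 27.3)
  = 8.360 × 0.3675 = 3.072 mg/L
Convert: 3.072 mg/L × 1000 = 3072 ng/mL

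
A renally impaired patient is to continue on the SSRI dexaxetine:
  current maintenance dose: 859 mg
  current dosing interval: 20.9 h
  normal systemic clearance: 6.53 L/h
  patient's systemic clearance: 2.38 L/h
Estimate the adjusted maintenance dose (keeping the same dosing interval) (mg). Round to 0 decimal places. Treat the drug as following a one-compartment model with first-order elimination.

To keep the same average steady-state level, dosing rate must scale with clearance.
CL ratio = 2.38 / 6.53 = 0.3645
New dose (same interval) = 859 × 0.3645 = 313.1 mg

313 mg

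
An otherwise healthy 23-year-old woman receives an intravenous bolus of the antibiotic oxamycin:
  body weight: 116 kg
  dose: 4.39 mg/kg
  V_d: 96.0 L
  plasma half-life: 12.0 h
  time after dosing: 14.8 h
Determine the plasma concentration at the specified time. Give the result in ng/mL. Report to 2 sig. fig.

Total dose = 4.39 × 116 = 509.2 mg
C₀ = Dose / Vd = 509.2 / 96.0 = 5.304 mg/L
k = ln2 / t½ = 0.693147 / 12.0 = 0.05776 h⁻¹
C = C₀ · e^(−k·t) = 5.304 × e^(−0.05776 × 14.8)
  = 5.304 × 0.4253 = 2.256 mg/L
Convert: 2.256 mg/L × 1000 = 2256 ng/mL

2300 ng/mL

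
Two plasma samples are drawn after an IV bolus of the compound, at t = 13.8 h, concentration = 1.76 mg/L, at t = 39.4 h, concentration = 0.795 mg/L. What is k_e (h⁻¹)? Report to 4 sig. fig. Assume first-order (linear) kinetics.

0.03104 h⁻¹

k = ln(C₁/C₂) / (t₂ − t₁) = ln(1.76/0.795) / (39.4 − 13.8)
  = 0.7947 / 25.60 = 0.03104 h⁻¹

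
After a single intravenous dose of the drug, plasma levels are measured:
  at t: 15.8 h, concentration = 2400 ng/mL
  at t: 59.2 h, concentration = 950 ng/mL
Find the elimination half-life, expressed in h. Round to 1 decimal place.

k = ln(C₁/C₂) / (t₂ − t₁) = ln(2400/950) / (59.2 − 15.8)
  = 0.9268 / 43.40 = 0.02135 h⁻¹
t½ = ln2 / k = 0.693147 / 0.02135 = 32.47 h

32.5 h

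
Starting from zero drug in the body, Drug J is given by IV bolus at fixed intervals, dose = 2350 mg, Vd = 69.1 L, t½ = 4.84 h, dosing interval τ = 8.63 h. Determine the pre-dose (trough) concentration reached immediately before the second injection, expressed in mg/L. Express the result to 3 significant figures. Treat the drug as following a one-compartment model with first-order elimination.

C₀ per dose = Dose / Vd = 2350 / 69.1 = 34.01 mg/L
k = ln2 / t½ = 0.693147 / 4.84 = 0.1432 h⁻¹
Fraction remaining after one interval: r = e^(−kτ) = e^(−0.1432 × 8.63) = 0.2906
Before dose 2, 1 dose has been given (aged 1τ).
C_trough = C₀ × r = 34.01 × 0.2906 = 9.883 mg/L

9.88 mg/L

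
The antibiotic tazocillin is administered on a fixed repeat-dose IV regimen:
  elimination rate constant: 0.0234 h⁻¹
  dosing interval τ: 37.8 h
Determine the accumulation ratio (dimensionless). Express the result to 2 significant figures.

e^(−kτ) = e^(−0.02340 × 37.8) = 0.4129
Accumulation ratio R = 1 / (1 − e^(−kτ)) = 1 / (1 − 0.4129) = 1.703

1.7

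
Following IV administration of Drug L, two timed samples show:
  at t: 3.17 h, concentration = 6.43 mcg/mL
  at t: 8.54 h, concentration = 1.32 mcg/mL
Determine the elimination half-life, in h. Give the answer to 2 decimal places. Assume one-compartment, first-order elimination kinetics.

k = ln(C₁/C₂) / (t₂ − t₁) = ln(6.43/1.32) / (8.54 − 3.17)
  = 1.583 / 5.370 = 0.2948 h⁻¹
t½ = ln2 / k = 0.693147 / 0.2948 = 2.351 h

2.35 h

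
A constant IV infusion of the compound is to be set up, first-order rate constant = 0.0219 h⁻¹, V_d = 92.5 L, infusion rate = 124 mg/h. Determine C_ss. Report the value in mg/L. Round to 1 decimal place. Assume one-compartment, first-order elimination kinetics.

CL = k × Vd = 0.02190 × 92.5 = 2.026 L/h
At steady state Css = R₀ / CL = 124 / 2.026 = 61.20 mg/L

61.2 mg/L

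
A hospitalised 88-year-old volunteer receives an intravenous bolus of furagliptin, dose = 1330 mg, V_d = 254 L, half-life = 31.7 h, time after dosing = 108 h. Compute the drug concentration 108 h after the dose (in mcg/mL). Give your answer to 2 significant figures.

0.49 mcg/mL

C₀ = Dose / Vd = 1330 / 254 = 5.236 mg/L
k = ln2 / t½ = 0.693147 / 31.7 = 0.02187 h⁻¹
C = C₀ · e^(−k·t) = 5.236 × e^(−0.02187 × 108)
  = 5.236 × 0.09424 = 0.4934 mg/L
(0.4934 mg/L = 0.4934 mcg/mL)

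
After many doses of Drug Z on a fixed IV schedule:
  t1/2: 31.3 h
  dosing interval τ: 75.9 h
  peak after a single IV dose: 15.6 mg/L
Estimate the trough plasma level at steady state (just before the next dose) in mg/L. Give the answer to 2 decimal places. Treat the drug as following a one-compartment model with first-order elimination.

k = ln2 / t½ = 0.693147 / 31.3 = 0.02215 h⁻¹
e^(−kτ) = e^(−0.02215 × 75.9) = 0.1862
Accumulation ratio R = 1 / (1 − e^(−kτ)) = 1 / (1 − 0.1862) = 1.229
Steady-state trough = C₀ × R × e^(−kτ) = 15.6 × 1.229 × 0.1862 = 3.570 mg/L

3.57 mg/L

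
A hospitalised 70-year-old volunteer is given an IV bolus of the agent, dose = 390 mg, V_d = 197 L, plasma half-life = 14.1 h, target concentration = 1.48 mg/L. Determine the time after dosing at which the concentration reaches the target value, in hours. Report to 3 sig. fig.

C₀ = Dose / Vd = 390.0 / 197 = 1.980 mg/L
k = ln2 / t½ = 0.693147 / 14.1 = 0.04916 h⁻¹
t = ln(C₀ / C) / k = ln(1.980 / 1.48) / 0.04916
  = ln(1.338) / 0.04916 = 0.2912 / 0.04916 = 5.924 h

5.92 h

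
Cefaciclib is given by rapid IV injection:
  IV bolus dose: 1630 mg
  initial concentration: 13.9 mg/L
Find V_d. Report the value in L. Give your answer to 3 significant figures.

117 L

Vd = Dose / C₀ = 1630 / 13.9 = 117.3 L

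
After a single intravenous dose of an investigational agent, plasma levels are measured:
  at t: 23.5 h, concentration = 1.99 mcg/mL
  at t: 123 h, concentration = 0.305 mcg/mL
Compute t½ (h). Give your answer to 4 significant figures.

k = ln(C₁/C₂) / (t₂ − t₁) = ln(1.99/0.305) / (123 − 23.5)
  = 1.876 / 99.50 = 0.01885 h⁻¹
t½ = ln2 / k = 0.693147 / 0.01885 = 36.77 h

36.77 h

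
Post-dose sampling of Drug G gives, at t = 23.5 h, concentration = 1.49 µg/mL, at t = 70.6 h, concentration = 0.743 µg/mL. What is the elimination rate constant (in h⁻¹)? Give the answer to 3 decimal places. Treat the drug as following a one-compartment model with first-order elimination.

k = ln(C₁/C₂) / (t₂ − t₁) = ln(1.49/0.743) / (70.6 − 23.5)
  = 0.6958 / 47.10 = 0.01477 h⁻¹

0.015 h⁻¹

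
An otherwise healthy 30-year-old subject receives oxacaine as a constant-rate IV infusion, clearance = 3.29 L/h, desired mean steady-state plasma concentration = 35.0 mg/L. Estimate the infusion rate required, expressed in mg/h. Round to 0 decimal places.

At steady state, infusion rate R₀ = Css × CL = 35.0 × 3.290 = 115.2 mg/h

115 mg/h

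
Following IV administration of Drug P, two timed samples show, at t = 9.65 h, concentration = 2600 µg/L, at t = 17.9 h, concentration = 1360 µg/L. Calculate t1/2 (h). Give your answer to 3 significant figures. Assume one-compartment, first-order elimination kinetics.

8.82 h

k = ln(C₁/C₂) / (t₂ − t₁) = ln(2600/1360) / (17.9 − 9.65)
  = 0.6480 / 8.250 = 0.07855 h⁻¹
t½ = ln2 / k = 0.693147 / 0.07855 = 8.824 h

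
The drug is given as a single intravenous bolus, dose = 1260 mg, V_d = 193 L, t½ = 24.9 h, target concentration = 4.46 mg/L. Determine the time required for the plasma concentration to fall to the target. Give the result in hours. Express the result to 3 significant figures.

13.7 h

C₀ = Dose / Vd = 1260 / 193 = 6.528 mg/L
k = ln2 / t½ = 0.693147 / 24.9 = 0.02784 h⁻¹
t = ln(C₀ / C) / k = ln(6.528 / 4.46) / 0.02784
  = ln(1.464) / 0.02784 = 0.3812 / 0.02784 = 13.69 h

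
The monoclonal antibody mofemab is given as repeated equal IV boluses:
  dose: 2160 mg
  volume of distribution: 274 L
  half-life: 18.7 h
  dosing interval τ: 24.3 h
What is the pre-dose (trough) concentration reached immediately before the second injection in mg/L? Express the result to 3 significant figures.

C₀ per dose = Dose / Vd = 2160 / 274 = 7.883 mg/L
k = ln2 / t½ = 0.693147 / 18.7 = 0.03707 h⁻¹
Fraction remaining after one interval: r = e^(−kτ) = e^(−0.03707 × 24.3) = 0.4062
Before dose 2, 1 dose has been given (aged 1τ).
C_trough = C₀ × r = 7.883 × 0.4062 = 3.202 mg/L

3.20 mg/L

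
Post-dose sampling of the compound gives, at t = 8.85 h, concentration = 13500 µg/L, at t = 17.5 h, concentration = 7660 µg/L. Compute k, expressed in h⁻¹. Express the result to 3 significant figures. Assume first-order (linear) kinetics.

0.0655 h⁻¹

k = ln(C₁/C₂) / (t₂ − t₁) = ln(13500/7660) / (17.5 − 8.85)
  = 0.5667 / 8.650 = 0.06551 h⁻¹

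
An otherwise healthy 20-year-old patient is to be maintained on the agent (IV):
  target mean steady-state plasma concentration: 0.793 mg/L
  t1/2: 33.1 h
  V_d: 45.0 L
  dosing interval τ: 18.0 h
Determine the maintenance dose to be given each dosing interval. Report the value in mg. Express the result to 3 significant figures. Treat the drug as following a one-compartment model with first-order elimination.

k = ln2 / t½ = 0.693147 / 33.1 = 0.02094 h⁻¹
CL = k × Vd = 0.02094 × 45.0 = 0.9423 L/h
At steady state, Dose/τ = Css × CL.
Dose = Css × CL × τ = 0.793 × 0.9423 × 18.0 = 13.45 mg

13.5 mg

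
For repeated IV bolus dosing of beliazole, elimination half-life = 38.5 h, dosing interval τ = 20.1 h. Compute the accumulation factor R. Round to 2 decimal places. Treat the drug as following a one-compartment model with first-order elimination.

3.29

k = ln2 / t½ = 0.693147 / 38.5 = 0.01800 h⁻¹
e^(−kτ) = e^(−0.01800 × 20.1) = 0.6964
Accumulation ratio R = 1 / (1 − e^(−kτ)) = 1 / (1 − 0.6964) = 3.294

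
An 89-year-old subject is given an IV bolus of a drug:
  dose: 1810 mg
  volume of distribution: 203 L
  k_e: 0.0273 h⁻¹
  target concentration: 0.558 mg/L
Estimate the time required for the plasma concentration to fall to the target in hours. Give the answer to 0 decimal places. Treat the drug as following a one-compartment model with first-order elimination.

C₀ = Dose / Vd = 1810 / 203 = 8.916 mg/L
t = ln(C₀ / C) / k = ln(8.916 / 0.558) / 0.02730
  = ln(15.98) / 0.02730 = 2.771 / 0.02730 = 101.5 h

102 h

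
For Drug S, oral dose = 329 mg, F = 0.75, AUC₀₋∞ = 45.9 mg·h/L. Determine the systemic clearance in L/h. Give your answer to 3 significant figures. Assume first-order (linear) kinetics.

5.38 L/h

CL = F·Dose / AUC = 0.75 × 329 / 45.9 = 5.376 L/h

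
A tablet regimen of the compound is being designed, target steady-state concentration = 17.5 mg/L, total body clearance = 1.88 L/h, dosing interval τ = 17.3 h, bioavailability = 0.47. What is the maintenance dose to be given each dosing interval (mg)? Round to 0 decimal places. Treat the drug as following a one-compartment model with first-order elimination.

At steady state, F × (Dose/τ) = Css × CL.
Dose = Css × CL × τ / F = 17.5 × 1.880 × 17.3 / 0.47 = 1211 mg

1211 mg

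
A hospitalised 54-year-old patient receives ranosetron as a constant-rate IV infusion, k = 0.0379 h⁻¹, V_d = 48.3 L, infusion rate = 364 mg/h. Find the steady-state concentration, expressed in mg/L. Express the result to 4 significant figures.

198.8 mg/L

CL = k × Vd = 0.03790 × 48.3 = 1.831 L/h
At steady state Css = R₀ / CL = 364 / 1.831 = 198.8 mg/L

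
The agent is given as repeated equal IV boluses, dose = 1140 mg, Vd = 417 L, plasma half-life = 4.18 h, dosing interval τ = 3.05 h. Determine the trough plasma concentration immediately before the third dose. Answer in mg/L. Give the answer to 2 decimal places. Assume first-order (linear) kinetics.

C₀ per dose = Dose / Vd = 1140 / 417 = 2.734 mg/L
k = ln2 / t½ = 0.693147 / 4.18 = 0.1658 h⁻¹
Fraction remaining after one interval: r = e^(−kτ) = e^(−0.1658 × 3.05) = 0.6031
Before dose 3, 2 doses have been given (aged 1τ, 2τ).
C_trough = C₀ × (r + r²) = 2.734 × (0.6031 + 0.3637) = 2.643 mg/L

2.64 mg/L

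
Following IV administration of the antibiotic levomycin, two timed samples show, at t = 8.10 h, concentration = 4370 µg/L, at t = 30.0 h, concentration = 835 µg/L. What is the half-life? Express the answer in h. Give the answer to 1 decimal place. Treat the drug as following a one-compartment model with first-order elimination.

k = ln(C₁/C₂) / (t₂ − t₁) = ln(4370/835) / (30.0 − 8.10)
  = 1.655 / 21.90 = 0.07557 h⁻¹
t½ = ln2 / k = 0.693147 / 0.07557 = 9.172 h

9.2 h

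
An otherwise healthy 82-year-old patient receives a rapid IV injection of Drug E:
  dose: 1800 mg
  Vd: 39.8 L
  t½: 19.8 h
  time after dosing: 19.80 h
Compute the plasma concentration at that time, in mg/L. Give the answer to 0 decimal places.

23 mg/L

C₀ = Dose / Vd = 1800 / 39.8 = 45.23 mg/L
k = ln2 / t½ = 0.693147 / 19.8 = 0.03501 h⁻¹
t / t½ = 19.80 / 19.8 = 1 half-lives
C = C₀ × (1/2)^1 = 45.23 × 0.5000 = 22.62 mg/L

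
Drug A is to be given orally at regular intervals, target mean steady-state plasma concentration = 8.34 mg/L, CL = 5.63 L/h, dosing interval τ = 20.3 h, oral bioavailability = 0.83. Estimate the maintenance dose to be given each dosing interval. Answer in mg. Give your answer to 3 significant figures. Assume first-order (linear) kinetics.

At steady state, F × (Dose/τ) = Css × CL.
Dose = Css × CL × τ / F = 8.34 × 5.630 × 20.3 / 0.83 = 1148 mg

1150 mg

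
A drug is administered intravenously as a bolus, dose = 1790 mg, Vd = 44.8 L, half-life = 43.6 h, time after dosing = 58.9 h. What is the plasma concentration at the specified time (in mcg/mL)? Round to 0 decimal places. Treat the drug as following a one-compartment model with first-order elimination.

16 mcg/mL

C₀ = Dose / Vd = 1790 / 44.8 = 39.96 mg/L
k = ln2 / t½ = 0.693147 / 43.6 = 0.01590 h⁻¹
C = C₀ · e^(−k·t) = 39.96 × e^(−0.01590 × 58.9)
  = 39.96 × 0.3920 = 15.66 mg/L
(15.66 mg/L = 15.66 mcg/mL)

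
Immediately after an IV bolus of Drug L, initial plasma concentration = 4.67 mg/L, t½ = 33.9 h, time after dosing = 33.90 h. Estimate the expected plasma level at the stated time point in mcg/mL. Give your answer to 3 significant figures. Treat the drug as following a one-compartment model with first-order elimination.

k = ln2 / t½ = 0.693147 / 33.9 = 0.02045 h⁻¹
t / t½ = 33.90 / 33.9 = 1 half-lives
C = C₀ × (1/2)^1 = 4.670 × 0.5000 = 2.335 mg/L
(2.335 mg/L = 2.335 mcg/mL)

2.34 mcg/mL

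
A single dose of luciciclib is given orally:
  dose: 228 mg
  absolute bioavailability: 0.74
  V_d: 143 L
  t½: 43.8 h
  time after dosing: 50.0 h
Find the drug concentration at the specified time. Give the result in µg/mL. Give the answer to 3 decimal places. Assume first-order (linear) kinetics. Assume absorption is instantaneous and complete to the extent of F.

0.535 µg/mL

Amount reaching circulation = F × Dose = 0.74 × 228.0 = 168.7 mg
C₀ = F·Dose / Vd = 168.7 / 143 = 1.180 mg/L
k = ln2 / t½ = 0.693147 / 43.8 = 0.01583 h⁻¹
C = C₀ · e^(−k·t) = 1.180 × e^(−0.01583 × 50.0)
  = 1.180 × 0.4532 = 0.5348 mg/L
(0.5348 mg/L = 0.5348 µg/mL)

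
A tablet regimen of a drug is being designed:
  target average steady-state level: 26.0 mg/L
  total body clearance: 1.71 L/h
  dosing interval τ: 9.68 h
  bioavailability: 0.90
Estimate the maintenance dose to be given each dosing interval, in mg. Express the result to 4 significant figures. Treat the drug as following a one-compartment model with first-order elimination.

478.2 mg

At steady state, F × (Dose/τ) = Css × CL.
Dose = Css × CL × τ / F = 26.0 × 1.710 × 9.68 / 0.90 = 478.2 mg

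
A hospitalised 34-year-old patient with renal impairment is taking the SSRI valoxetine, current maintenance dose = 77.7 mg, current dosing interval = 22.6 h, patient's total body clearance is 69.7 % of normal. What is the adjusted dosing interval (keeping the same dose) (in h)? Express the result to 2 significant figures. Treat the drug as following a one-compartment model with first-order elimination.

To keep the same average steady-state level, dosing rate must scale with clearance.
CL ratio = 69.7 / 100 = 0.6970
New interval (same dose) = 22.6 / 0.6970 = 32.42 h

32 h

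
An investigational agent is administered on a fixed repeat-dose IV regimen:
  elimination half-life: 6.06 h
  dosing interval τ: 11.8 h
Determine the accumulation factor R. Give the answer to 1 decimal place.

1.4

k = ln2 / t½ = 0.693147 / 6.06 = 0.1144 h⁻¹
e^(−kτ) = e^(−0.1144 × 11.8) = 0.2593
Accumulation ratio R = 1 / (1 − e^(−kτ)) = 1 / (1 − 0.2593) = 1.350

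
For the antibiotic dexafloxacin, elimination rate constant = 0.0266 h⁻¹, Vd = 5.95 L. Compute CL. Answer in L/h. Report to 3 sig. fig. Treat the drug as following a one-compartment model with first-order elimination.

0.158 L/h

CL = k × Vd = 0.0266 × 5.95 = 0.1583 L/h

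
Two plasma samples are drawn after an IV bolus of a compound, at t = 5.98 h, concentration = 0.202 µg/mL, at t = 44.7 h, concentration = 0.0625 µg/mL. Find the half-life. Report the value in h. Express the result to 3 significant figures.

22.9 h

k = ln(C₁/C₂) / (t₂ − t₁) = ln(0.202/0.0625) / (44.7 − 5.98)
  = 1.173 / 38.72 = 0.03029 h⁻¹
t½ = ln2 / k = 0.693147 / 0.03029 = 22.88 h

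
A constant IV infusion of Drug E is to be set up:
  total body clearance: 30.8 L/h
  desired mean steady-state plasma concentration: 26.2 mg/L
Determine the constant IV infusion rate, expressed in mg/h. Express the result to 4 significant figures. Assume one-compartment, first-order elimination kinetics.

807.0 mg/h

At steady state, infusion rate R₀ = Css × CL = 26.2 × 30.80 = 807.0 mg/h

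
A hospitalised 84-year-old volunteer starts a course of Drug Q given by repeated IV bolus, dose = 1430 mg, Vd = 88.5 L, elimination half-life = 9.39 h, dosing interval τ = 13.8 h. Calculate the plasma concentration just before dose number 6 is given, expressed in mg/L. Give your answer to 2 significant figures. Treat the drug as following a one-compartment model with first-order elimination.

9.1 mg/L

C₀ per dose = Dose / Vd = 1430 / 88.5 = 16.16 mg/L
k = ln2 / t½ = 0.693147 / 9.39 = 0.07382 h⁻¹
Fraction remaining after one interval: r = e^(−kτ) = e^(−0.07382 × 13.8) = 0.3611
Before dose 6, 5 doses have been given (aged 1τ, 2τ, 3τ, 4τ, 5τ).
C_trough = C₀ × (r + r² + … + r^5) = C₀ × r(1−r^5)/(1−r)
        = 16.16 × 0.3611 × (1 − 0.006140) / (1 − 0.3611) = 9.077 mg/L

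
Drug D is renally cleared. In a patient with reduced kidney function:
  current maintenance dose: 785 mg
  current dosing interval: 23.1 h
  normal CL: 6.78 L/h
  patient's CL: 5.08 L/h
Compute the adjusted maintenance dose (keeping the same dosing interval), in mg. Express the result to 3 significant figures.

To keep the same average steady-state level, dosing rate must scale with clearance.
CL ratio = 5.08 / 6.78 = 0.7493
New dose (same interval) = 785 × 0.7493 = 588.2 mg

588 mg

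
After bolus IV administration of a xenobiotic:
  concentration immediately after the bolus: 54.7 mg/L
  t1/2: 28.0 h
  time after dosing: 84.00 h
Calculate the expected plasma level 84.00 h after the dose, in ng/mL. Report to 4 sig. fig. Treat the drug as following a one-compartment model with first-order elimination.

k = ln2 / t½ = 0.693147 / 28.0 = 0.02476 h⁻¹
t / t½ = 84.00 / 28.0 = 3 half-lives
C = C₀ × (1/2)^3 = 54.70 × 0.1250 = 6.838 mg/L
Convert: 6.838 mg/L × 1000 = 6838 ng/mL

6838 ng/mL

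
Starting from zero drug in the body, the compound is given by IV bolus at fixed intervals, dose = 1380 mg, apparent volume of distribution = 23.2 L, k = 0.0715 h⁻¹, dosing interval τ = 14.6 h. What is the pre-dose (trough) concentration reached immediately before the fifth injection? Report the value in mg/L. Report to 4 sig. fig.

31.83 mg/L

C₀ per dose = Dose / Vd = 1380 / 23.2 = 59.48 mg/L
Fraction remaining after one interval: r = e^(−kτ) = e^(−0.07150 × 14.6) = 0.3521
Before dose 5, 4 doses have been given (aged 1τ, 2τ, 3τ, 4τ).
C_trough = C₀ × (r + r² + … + r^4) = C₀ × r(1−r^4)/(1−r)
        = 59.48 × 0.3521 × (1 − 0.01537) / (1 − 0.3521) = 31.83 mg/L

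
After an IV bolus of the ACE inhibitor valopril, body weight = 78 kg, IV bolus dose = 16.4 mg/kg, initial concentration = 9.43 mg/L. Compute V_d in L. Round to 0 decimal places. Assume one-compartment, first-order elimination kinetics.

Dose = 16.4 × 78 = 1279 mg
Vd = Dose / C₀ = 1279 / 9.43 = 135.6 L

136 L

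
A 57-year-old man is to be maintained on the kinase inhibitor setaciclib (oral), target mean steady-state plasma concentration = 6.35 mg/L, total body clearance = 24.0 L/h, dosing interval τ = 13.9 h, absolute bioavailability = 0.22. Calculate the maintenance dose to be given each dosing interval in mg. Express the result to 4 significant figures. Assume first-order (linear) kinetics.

9629 mg

At steady state, F × (Dose/τ) = Css × CL.
Dose = Css × CL × τ / F = 6.35 × 24.00 × 13.9 / 0.22 = 9629 mg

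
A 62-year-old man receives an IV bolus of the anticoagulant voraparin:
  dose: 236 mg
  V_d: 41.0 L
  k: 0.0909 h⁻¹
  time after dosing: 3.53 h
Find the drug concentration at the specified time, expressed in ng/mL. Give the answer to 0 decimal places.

4176 ng/mL

C₀ = Dose / Vd = 236.0 / 41.0 = 5.756 mg/L
C = C₀ · e^(−k·t) = 5.756 × e^(−0.09090 × 3.53)
  = 5.756 × 0.7255 = 4.176 mg/L
Convert: 4.176 mg/L × 1000 = 4176 ng/mL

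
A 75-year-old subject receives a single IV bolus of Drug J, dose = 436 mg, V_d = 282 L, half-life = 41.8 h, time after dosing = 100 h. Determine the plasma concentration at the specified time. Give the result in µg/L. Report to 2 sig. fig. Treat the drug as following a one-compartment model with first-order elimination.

C₀ = Dose / Vd = 436.0 / 282 = 1.546 mg/L
k = ln2 / t½ = 0.693147 / 41.8 = 0.01658 h⁻¹
C = C₀ · e^(−k·t) = 1.546 × e^(−0.01658 × 100)
  = 1.546 × 0.1905 = 0.2945 mg/L
Convert: 0.2945 mg/L × 1000 = 294.5 µg/L

290 µg/L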